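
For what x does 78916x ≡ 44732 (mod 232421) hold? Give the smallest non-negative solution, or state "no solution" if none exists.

First find gcd(78916, 232421):
232421 = 2×78916 + 74589
78916 = 1×74589 + 4327
74589 = 17×4327 + 1030
4327 = 4×1030 + 207
1030 = 4×207 + 202
207 = 1×202 + 5
202 = 40×5 + 2
5 = 2×2 + 1
2 = 2×1 + 0
gcd = 1, so a unique solution mod 232421 exists.
Back-substitute for the Bézout coefficients:
1 = 5 − 2·2
1 = −2·202 + 81·5
1 = 81·207 − 83·202
1 = −83·1030 + 413·207
1 = 413·4327 − 1735·1030
1 = −1735·74589 + 29908·4327
1 = 29908·78916 − 31643·74589
1 = −31643·232421 + 93194·78916
So 78916·(93194) ≡ 1 (mod 232421), giving 78916⁻¹ ≡ 93194.
x ≡ 78916⁻¹·44732 ≡ 93194·44732 ≡ 50952 (mod 232421).

50952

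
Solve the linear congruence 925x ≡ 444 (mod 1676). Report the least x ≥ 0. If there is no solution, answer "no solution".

First find gcd(925, 1676):
1676 = 1·925 + 751
925 = 1·751 + 174
751 = 4·174 + 55
174 = 3·55 + 9
55 = 6·9 + 1
9 = 9·1 + 0
gcd = 1, so a unique solution mod 1676 exists.
Back-substitute for the Bézout coefficients:
1 = 55 − 6·9
1 = −6·174 + 19·55
1 = 19·751 − 82·174
1 = −82·925 + 101·751
1 = 101·1676 − 183·925
So 925·(-183) ≡ 1 (mod 1676), giving 925⁻¹ ≡ 1493.
x ≡ 925⁻¹·444 ≡ 1493·444 ≡ 872 (mod 1676).

872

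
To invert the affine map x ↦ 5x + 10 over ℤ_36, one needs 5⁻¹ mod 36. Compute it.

Run Euclid on (36, 5):
36 = 7*5 + 1
5 = 5*1 + 0
Since gcd(5, 36) = 1, back-substitute to write 1 as a combination:
1 = 36 − 7·5
Hence 5⁻¹ ≡ -7 ≡ 29 (mod 36).

29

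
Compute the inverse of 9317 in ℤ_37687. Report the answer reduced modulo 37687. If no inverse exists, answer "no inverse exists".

16370

gcd(37687, 9317) by repeated division:
37687 = 4·9317 + 419
9317 = 22·419 + 99
419 = 4·99 + 23
99 = 4·23 + 7
23 = 3·7 + 2
7 = 3·2 + 1
2 = 2·1 + 0
Since gcd(9317, 37687) = 1, back-substitute to write 1 as a combination:
1 = 7 − 3·2
1 = −3·23 + 10·7
1 = 10·99 − 43·23
1 = −43·419 + 182·99
1 = 182·9317 − 4047·419
1 = −4047·37687 + 16370·9317
So 9317·16370 ≡ 1 (mod 37687).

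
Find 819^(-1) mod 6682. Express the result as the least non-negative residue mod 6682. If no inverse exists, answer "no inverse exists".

no inverse exists

Euclidean algorithm on 6682, 819:
6682 = 8·819 + 130
819 = 6·130 + 39
130 = 3·39 + 13
39 = 3·13 + 0
Since gcd = 13 > 1, 819 is not a unit mod 6682.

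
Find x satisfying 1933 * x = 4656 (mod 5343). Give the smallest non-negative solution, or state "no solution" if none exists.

4530

First find gcd(1933, 5343):
5343 = 2·1933 + 1477
1933 = 1·1477 + 456
1477 = 3·456 + 109
456 = 4·109 + 20
109 = 5·20 + 9
20 = 2·9 + 2
9 = 4·2 + 1
2 = 2·1 + 0
gcd = 1, so a unique solution mod 5343 exists.
Back-substitute for the Bézout coefficients:
1 = 9 − 4·2
1 = −4·20 + 9·9
1 = 9·109 − 49·20
1 = −49·456 + 205·109
1 = 205·1477 − 664·456
1 = −664·1933 + 869·1477
1 = 869·5343 − 2402·1933
So 1933·(-2402) ≡ 1 (mod 5343), giving 1933⁻¹ ≡ 2941.
x ≡ 1933⁻¹·4656 ≡ 2941·4656 ≡ 4530 (mod 5343).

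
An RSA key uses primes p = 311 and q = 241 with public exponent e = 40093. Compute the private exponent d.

60757

φ(n) = (p−1)(q−1) = 310·240 = 74400.
Need d with 40093·d ≡ 1 (mod 74400). Apply the extended Euclidean algorithm:
74400 = 1·40093 + 34307
40093 = 1·34307 + 5786
34307 = 5·5786 + 5377
5786 = 1·5377 + 409
5377 = 13·409 + 60
409 = 6·60 + 49
60 = 1·49 + 11
49 = 4·11 + 5
11 = 2·5 + 1
5 = 5·1 + 0
Back-substitute:
1 = 11 − 2·5
1 = −2·49 + 9·11
1 = 9·60 − 11·49
1 = −11·409 + 75·60
1 = 75·5377 − 986·409
1 = −986·5786 + 1061·5377
1 = 1061·34307 − 6291·5786
1 = −6291·40093 + 7352·34307
1 = 7352·74400 − 13643·40093
So 40093·(-13643) ≡ 1 (mod 74400), hence d ≡ -13643 ≡ 60757 (mod 74400).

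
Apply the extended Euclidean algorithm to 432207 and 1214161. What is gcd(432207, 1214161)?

Euclidean algorithm:
1214161 = 2×432207 + 349747
432207 = 1×349747 + 82460
349747 = 4×82460 + 19907
82460 = 4×19907 + 2832
19907 = 7×2832 + 83
2832 = 34×83 + 10
83 = 8×10 + 3
10 = 3×3 + 1
3 = 3×1 + 0
gcd(432207, 1214161) = 1.
Working backward:
1 = 10 − 3·3
1 = −3·83 + 25·10
1 = 25·2832 − 853·83
1 = −853·19907 + 5996·2832
1 = 5996·82460 − 24837·19907
1 = −24837·349747 + 105344·82460
1 = 105344·432207 − 130181·349747
1 = −130181·1214161 + 365706·432207
So 1 = (-130181)·1214161 + (365706)·432207.

1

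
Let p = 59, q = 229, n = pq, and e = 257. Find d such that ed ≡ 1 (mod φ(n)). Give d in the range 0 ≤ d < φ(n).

6329

φ(n) = (p−1)(q−1) = 58·228 = 13224.
Need d with 257·d ≡ 1 (mod 13224). Apply the extended Euclidean algorithm:
13224 = 51·257 + 117
257 = 2·117 + 23
117 = 5·23 + 2
23 = 11·2 + 1
2 = 2·1 + 0
Back-substitute:
1 = 23 − 11·2
1 = −11·117 + 56·23
1 = 56·257 − 123·117
1 = −123·13224 + 6329·257
So 257·6329 ≡ 1 (mod 13224), hence d = 6329.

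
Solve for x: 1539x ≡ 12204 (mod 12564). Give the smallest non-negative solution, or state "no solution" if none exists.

First find gcd(1539, 12564):
12564 = 8×1539 + 252
1539 = 6×252 + 27
252 = 9×27 + 9
27 = 3×9 + 0
gcd = 9 and 9 | 12204, so solutions exist. Divide through by 9: 171x ≡ 1356 (mod 1396).
Now find 171⁻¹ mod 1396:
1396 = 8×171 + 28
171 = 6×28 + 3
28 = 9×3 + 1
3 = 3×1 + 0
Back-substitute:
1 = 28 − 9·3
1 = −9·171 + 55·28
1 = 55·1396 − 449·171
So 171·(-449) ≡ 1 (mod 1396), i.e. 171⁻¹ ≡ 947.
Then x ≡ 947·1356 ≡ 1208 (mod 1396); the smallest non-negative solution is x = 1208.

1208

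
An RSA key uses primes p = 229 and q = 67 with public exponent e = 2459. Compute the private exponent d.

φ(n) = (p−1)(q−1) = 228·66 = 15048.
Need d with 2459·d ≡ 1 (mod 15048). Apply the extended Euclidean algorithm:
15048 = 6×2459 + 294
2459 = 8×294 + 107
294 = 2×107 + 80
107 = 1×80 + 27
80 = 2×27 + 26
27 = 1×26 + 1
26 = 26×1 + 0
Back-substitute:
1 = 27 − 26
1 = −80 + 3·27
1 = 3·107 − 4·80
1 = −4·294 + 11·107
1 = 11·2459 − 92·294
1 = −92·15048 + 563·2459
So 2459·563 ≡ 1 (mod 15048), hence d = 563.

563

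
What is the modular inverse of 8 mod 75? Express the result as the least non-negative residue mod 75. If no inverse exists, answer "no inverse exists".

47

gcd(75, 8) by repeated division:
75 = 9×8 + 3
8 = 2×3 + 2
3 = 1×2 + 1
2 = 2×1 + 0
Since gcd(8, 75) = 1, back-substitute to write 1 as a combination:
1 = 3 − 2
1 = −8 + 3·3
1 = 3·75 − 28·8
Thus 8·(-28) ≡ 1 (mod 75); reducing, -28 mod 75 = 47.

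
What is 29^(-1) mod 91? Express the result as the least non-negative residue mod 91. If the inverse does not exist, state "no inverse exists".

Extended Euclidean algorithm:
91 = 3·29 + 4
29 = 7·4 + 1
4 = 4·1 + 0
Since gcd(29, 91) = 1, back-substitute to write 1 as a combination:
1 = 29 − 7·4
1 = −7·91 + 22·29
So 29·22 ≡ 1 (mod 91).

22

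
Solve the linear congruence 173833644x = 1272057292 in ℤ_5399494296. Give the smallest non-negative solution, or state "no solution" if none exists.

gcd(173833644, 5399494296):
5399494296 = 31*173833644 + 10651332
173833644 = 16*10651332 + 3412332
10651332 = 3*3412332 + 414336
3412332 = 8*414336 + 97644
414336 = 4*97644 + 23760
97644 = 4*23760 + 2604
23760 = 9*2604 + 324
2604 = 8*324 + 12
324 = 27*12 + 0
gcd = 12, but 12 ∤ 1272057292, so the congruence has no solution.

no solution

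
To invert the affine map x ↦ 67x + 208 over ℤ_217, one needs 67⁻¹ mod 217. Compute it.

Extended Euclidean algorithm:
217 = 3×67 + 16
67 = 4×16 + 3
16 = 5×3 + 1
3 = 3×1 + 0
gcd = 1, so the inverse exists. Back-substitute:
1 = 16 − 5·3
1 = −5·67 + 21·16
1 = 21·217 − 68·67
So 67·(-68) ≡ 1 (mod 217), and -68 ≡ 149 (mod 217).

149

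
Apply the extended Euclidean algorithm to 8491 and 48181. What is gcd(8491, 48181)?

Repeated division:
48181 = 5×8491 + 5726
8491 = 1×5726 + 2765
5726 = 2×2765 + 196
2765 = 14×196 + 21
196 = 9×21 + 7
21 = 3×7 + 0
gcd(8491, 48181) = 7.
Back-substituting:
7 = 196 − 9·21
7 = −9·2765 + 127·196
7 = 127·5726 − 263·2765
7 = −263·8491 + 390·5726
7 = 390·48181 − 2213·8491
So 7 = (390)·48181 + (-2213)·8491.

7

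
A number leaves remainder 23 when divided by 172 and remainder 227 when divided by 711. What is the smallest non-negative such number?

Write x = 23 + 172·k. Then 172·k ≡ 227 − 23 ≡ 204 (mod 711).
Need 172⁻¹ mod 711. Extended Euclid on (711, 172):
711 = 4·172 + 23
172 = 7·23 + 11
23 = 2·11 + 1
11 = 11·1 + 0
Back-substitute:
1 = 23 − 2·11
1 = −2·172 + 15·23
1 = 15·711 − 62·172
172⁻¹ ≡ 649 (mod 711), so k ≡ 649·204 ≡ 150 (mod 711).
x = 23 + 172·150 = 25823.

25823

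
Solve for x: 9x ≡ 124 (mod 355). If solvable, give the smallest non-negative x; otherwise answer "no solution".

First find gcd(9, 355):
355 = 39×9 + 4
9 = 2×4 + 1
4 = 4×1 + 0
gcd = 1, so a unique solution mod 355 exists.
Back-substitute for the Bézout coefficients:
1 = 9 − 2·4
1 = −2·355 + 79·9
So 9·(79) ≡ 1 (mod 355), giving 9⁻¹ ≡ 79.
x ≡ 9⁻¹·124 ≡ 79·124 ≡ 211 (mod 355).

211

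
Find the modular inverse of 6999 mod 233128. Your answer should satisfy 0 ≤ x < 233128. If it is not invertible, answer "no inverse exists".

173039

Apply the Euclidean algorithm to 233128 and 6999:
233128 = 33·6999 + 2161
6999 = 3·2161 + 516
2161 = 4·516 + 97
516 = 5·97 + 31
97 = 3·31 + 4
31 = 7·4 + 3
4 = 1·3 + 1
3 = 3·1 + 0
Since gcd(6999, 233128) = 1, back-substitute to write 1 as a combination:
1 = 4 − 3
1 = −31 + 8·4
1 = 8·97 − 25·31
1 = −25·516 + 133·97
1 = 133·2161 − 557·516
1 = −557·6999 + 1804·2161
1 = 1804·233128 − 60089·6999
Thus 6999·(-60089) ≡ 1 (mod 233128); reducing, -60089 mod 233128 = 173039.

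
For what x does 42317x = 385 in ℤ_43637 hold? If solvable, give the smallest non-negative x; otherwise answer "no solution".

165

First find gcd(42317, 43637):
43637 = 1*42317 + 1320
42317 = 32*1320 + 77
1320 = 17*77 + 11
77 = 7*11 + 0
gcd = 11 and 11 | 385, so solutions exist. Divide through by 11: 3847x ≡ 35 (mod 3967).
Now find 3847⁻¹ mod 3967:
3967 = 1·3847 + 120
3847 = 32·120 + 7
120 = 17·7 + 1
7 = 7·1 + 0
Back-substitute:
1 = 120 − 17·7
1 = −17·3847 + 545·120
1 = 545·3967 − 562·3847
So 3847·(-562) ≡ 1 (mod 3967), i.e. 3847⁻¹ ≡ 3405.
Then x ≡ 3405·35 ≡ 165 (mod 3967); the smallest non-negative solution is x = 165.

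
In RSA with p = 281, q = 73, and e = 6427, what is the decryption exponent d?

φ(n) = (p−1)(q−1) = 280·72 = 20160.
Need d with 6427·d ≡ 1 (mod 20160). Apply the extended Euclidean algorithm:
20160 = 3·6427 + 879
6427 = 7·879 + 274
879 = 3·274 + 57
274 = 4·57 + 46
57 = 1·46 + 11
46 = 4·11 + 2
11 = 5·2 + 1
2 = 2·1 + 0
Back-substitute:
1 = 11 − 5·2
1 = −5·46 + 21·11
1 = 21·57 − 26·46
1 = −26·274 + 125·57
1 = 125·879 − 401·274
1 = −401·6427 + 2932·879
1 = 2932·20160 − 9197·6427
So 6427·(-9197) ≡ 1 (mod 20160), hence d ≡ -9197 ≡ 10963 (mod 20160).

10963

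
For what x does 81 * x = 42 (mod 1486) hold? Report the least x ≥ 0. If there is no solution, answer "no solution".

716

First find gcd(81, 1486):
1486 = 18×81 + 28
81 = 2×28 + 25
28 = 1×25 + 3
25 = 8×3 + 1
3 = 3×1 + 0
gcd = 1, so a unique solution mod 1486 exists.
Back-substitute for the Bézout coefficients:
1 = 25 − 8·3
1 = −8·28 + 9·25
1 = 9·81 − 26·28
1 = −26·1486 + 477·81
So 81·(477) ≡ 1 (mod 1486), giving 81⁻¹ ≡ 477.
x ≡ 81⁻¹·42 ≡ 477·42 ≡ 716 (mod 1486).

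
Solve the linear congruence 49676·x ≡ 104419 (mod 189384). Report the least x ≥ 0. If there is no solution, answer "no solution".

gcd(49676, 189384):
189384 = 3×49676 + 40356
49676 = 1×40356 + 9320
40356 = 4×9320 + 3076
9320 = 3×3076 + 92
3076 = 33×92 + 40
92 = 2×40 + 12
40 = 3×12 + 4
12 = 3×4 + 0
gcd = 4, but 4 ∤ 104419, so the congruence has no solution.

no solution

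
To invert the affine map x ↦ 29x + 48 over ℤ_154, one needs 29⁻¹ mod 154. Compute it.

Run Euclid on (154, 29):
154 = 5·29 + 9
29 = 3·9 + 2
9 = 4·2 + 1
2 = 2·1 + 0
Since gcd(29, 154) = 1, back-substitute to write 1 as a combination:
1 = 9 − 4·2
1 = −4·29 + 13·9
1 = 13·154 − 69·29
Thus 29·(-69) ≡ 1 (mod 154); reducing, -69 mod 154 = 85.

85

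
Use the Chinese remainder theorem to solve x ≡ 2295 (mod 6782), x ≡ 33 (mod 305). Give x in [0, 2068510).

Write x = 2295 + 6782·k. Then 6782·k ≡ 33 − 2295 ≡ 178 (mod 305).
Need 6782⁻¹ mod 305. Extended Euclid on (305, 72):
305 = 4×72 + 17
72 = 4×17 + 4
17 = 4×4 + 1
4 = 4×1 + 0
Back-substitute:
1 = 17 − 4·4
1 = −4·72 + 17·17
1 = 17·305 − 72·72
6782⁻¹ ≡ 233 (mod 305), so k ≡ 233·178 ≡ 299 (mod 305).
x = 2295 + 6782·299 = 2030113.

2030113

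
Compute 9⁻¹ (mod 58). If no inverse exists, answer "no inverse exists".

Apply the Euclidean algorithm to 58 and 9:
58 = 6·9 + 4
9 = 2·4 + 1
4 = 4·1 + 0
Since gcd(9, 58) = 1, back-substitute to write 1 as a combination:
1 = 9 − 2·4
1 = −2·58 + 13·9
So 9·13 ≡ 1 (mod 58).

13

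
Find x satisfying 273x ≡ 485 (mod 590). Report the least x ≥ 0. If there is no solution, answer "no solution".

First find gcd(273, 590):
590 = 2*273 + 44
273 = 6*44 + 9
44 = 4*9 + 8
9 = 1*8 + 1
8 = 8*1 + 0
gcd = 1, so a unique solution mod 590 exists.
Back-substitute for the Bézout coefficients:
1 = 9 − 8
1 = −44 + 5·9
1 = 5·273 − 31·44
1 = −31·590 + 67·273
So 273·(67) ≡ 1 (mod 590), giving 273⁻¹ ≡ 67.
x ≡ 273⁻¹·485 ≡ 67·485 ≡ 45 (mod 590).

45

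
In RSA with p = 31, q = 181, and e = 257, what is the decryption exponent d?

3593

φ(n) = (p−1)(q−1) = 30·180 = 5400.
Need d with 257·d ≡ 1 (mod 5400). Apply the extended Euclidean algorithm:
5400 = 21×257 + 3
257 = 85×3 + 2
3 = 1×2 + 1
2 = 2×1 + 0
Back-substitute:
1 = 3 − 2
1 = −257 + 86·3
1 = 86·5400 − 1807·257
So 257·(-1807) ≡ 1 (mod 5400), hence d ≡ -1807 ≡ 3593 (mod 5400).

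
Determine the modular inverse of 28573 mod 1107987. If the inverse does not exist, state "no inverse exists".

gcd(1107987, 28573) by repeated division:
1107987 = 38·28573 + 22213
28573 = 1·22213 + 6360
22213 = 3·6360 + 3133
6360 = 2·3133 + 94
3133 = 33·94 + 31
94 = 3·31 + 1
31 = 31·1 + 0
Since gcd(28573, 1107987) = 1, back-substitute to write 1 as a combination:
1 = 94 − 3·31
1 = −3·3133 + 100·94
1 = 100·6360 − 203·3133
1 = −203·22213 + 709·6360
1 = 709·28573 − 912·22213
1 = −912·1107987 + 35365·28573
So 28573·35365 ≡ 1 (mod 1107987).

35365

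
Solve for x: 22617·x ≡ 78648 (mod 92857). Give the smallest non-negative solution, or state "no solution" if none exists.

42546

First find gcd(22617, 92857):
92857 = 4×22617 + 2389
22617 = 9×2389 + 1116
2389 = 2×1116 + 157
1116 = 7×157 + 17
157 = 9×17 + 4
17 = 4×4 + 1
4 = 4×1 + 0
gcd = 1, so a unique solution mod 92857 exists.
Back-substitute for the Bézout coefficients:
1 = 17 − 4·4
1 = −4·157 + 37·17
1 = 37·1116 − 263·157
1 = −263·2389 + 563·1116
1 = 563·22617 − 5330·2389
1 = −5330·92857 + 21883·22617
So 22617·(21883) ≡ 1 (mod 92857), giving 22617⁻¹ ≡ 21883.
x ≡ 22617⁻¹·78648 ≡ 21883·78648 ≡ 42546 (mod 92857).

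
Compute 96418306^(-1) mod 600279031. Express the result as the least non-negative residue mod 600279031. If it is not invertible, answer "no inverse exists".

Apply the Euclidean algorithm to 600279031 and 96418306:
600279031 = 6*96418306 + 21769195
96418306 = 4*21769195 + 9341526
21769195 = 2*9341526 + 3086143
9341526 = 3*3086143 + 83097
3086143 = 37*83097 + 11554
83097 = 7*11554 + 2219
11554 = 5*2219 + 459
2219 = 4*459 + 383
459 = 1*383 + 76
383 = 5*76 + 3
76 = 25*3 + 1
3 = 3*1 + 0
The gcd is 1. Working backward:
1 = 76 − 25·3
1 = −25·383 + 126·76
1 = 126·459 − 151·383
1 = −151·2219 + 730·459
1 = 730·11554 − 3801·2219
1 = −3801·83097 + 27337·11554
1 = 27337·3086143 − 1015270·83097
1 = −1015270·9341526 + 3073147·3086143
1 = 3073147·21769195 − 7161564·9341526
1 = −7161564·96418306 + 31719403·21769195
1 = 31719403·600279031 − 197477982·96418306
Hence 96418306⁻¹ ≡ -197477982 ≡ 402801049 (mod 600279031).

402801049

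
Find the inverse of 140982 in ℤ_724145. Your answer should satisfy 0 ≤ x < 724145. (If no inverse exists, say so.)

623928

gcd(724145, 140982) by repeated division:
724145 = 5*140982 + 19235
140982 = 7*19235 + 6337
19235 = 3*6337 + 224
6337 = 28*224 + 65
224 = 3*65 + 29
65 = 2*29 + 7
29 = 4*7 + 1
7 = 7*1 + 0
The gcd is 1. Working backward:
1 = 29 − 4·7
1 = −4·65 + 9·29
1 = 9·224 − 31·65
1 = −31·6337 + 877·224
1 = 877·19235 − 2662·6337
1 = −2662·140982 + 19511·19235
1 = 19511·724145 − 100217·140982
So 140982·(-100217) ≡ 1 (mod 724145), and -100217 ≡ 623928 (mod 724145).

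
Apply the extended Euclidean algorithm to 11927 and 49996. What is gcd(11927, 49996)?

Apply Euclid's algorithm to 49996 and 11927:
49996 = 4*11927 + 2288
11927 = 5*2288 + 487
2288 = 4*487 + 340
487 = 1*340 + 147
340 = 2*147 + 46
147 = 3*46 + 9
46 = 5*9 + 1
9 = 9*1 + 0
gcd(11927, 49996) = 1.
Back-substituting:
1 = 46 − 5·9
1 = −5·147 + 16·46
1 = 16·340 − 37·147
1 = −37·487 + 53·340
1 = 53·2288 − 249·487
1 = −249·11927 + 1298·2288
1 = 1298·49996 − 5441·11927
So 1 = (1298)·49996 + (-5441)·11927.

1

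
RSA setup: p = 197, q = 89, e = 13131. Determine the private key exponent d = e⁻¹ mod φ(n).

14307

φ(n) = (p−1)(q−1) = 196·88 = 17248.
Need d with 13131·d ≡ 1 (mod 17248). Apply the extended Euclidean algorithm:
17248 = 1×13131 + 4117
13131 = 3×4117 + 780
4117 = 5×780 + 217
780 = 3×217 + 129
217 = 1×129 + 88
129 = 1×88 + 41
88 = 2×41 + 6
41 = 6×6 + 5
6 = 1×5 + 1
5 = 5×1 + 0
Back-substitute:
1 = 6 − 5
1 = −41 + 7·6
1 = 7·88 − 15·41
1 = −15·129 + 22·88
1 = 22·217 − 37·129
1 = −37·780 + 133·217
1 = 133·4117 − 702·780
1 = −702·13131 + 2239·4117
1 = 2239·17248 − 2941·13131
So 13131·(-2941) ≡ 1 (mod 17248), hence d ≡ -2941 ≡ 14307 (mod 17248).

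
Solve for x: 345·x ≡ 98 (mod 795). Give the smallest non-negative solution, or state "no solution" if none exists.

no solution

gcd(345, 795):
795 = 2·345 + 105
345 = 3·105 + 30
105 = 3·30 + 15
30 = 2·15 + 0
gcd = 15, but 15 ∤ 98, so the congruence has no solution.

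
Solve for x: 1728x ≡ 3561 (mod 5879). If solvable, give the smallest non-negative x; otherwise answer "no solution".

First find gcd(1728, 5879):
5879 = 3*1728 + 695
1728 = 2*695 + 338
695 = 2*338 + 19
338 = 17*19 + 15
19 = 1*15 + 4
15 = 3*4 + 3
4 = 1*3 + 1
3 = 3*1 + 0
gcd = 1, so a unique solution mod 5879 exists.
Back-substitute for the Bézout coefficients:
1 = 4 − 3
1 = −15 + 4·4
1 = 4·19 − 5·15
1 = −5·338 + 89·19
1 = 89·695 − 183·338
1 = −183·1728 + 455·695
1 = 455·5879 − 1548·1728
So 1728·(-1548) ≡ 1 (mod 5879), giving 1728⁻¹ ≡ 4331.
x ≡ 1728⁻¹·3561 ≡ 4331·3561 ≡ 2074 (mod 5879).

2074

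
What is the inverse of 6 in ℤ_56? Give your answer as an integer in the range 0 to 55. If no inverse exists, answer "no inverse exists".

no inverse exists

Compute gcd(6, 56):
56 = 9·6 + 2
6 = 3·2 + 0
gcd(6, 56) = 2 ≠ 1, so 6 has no multiplicative inverse modulo 56.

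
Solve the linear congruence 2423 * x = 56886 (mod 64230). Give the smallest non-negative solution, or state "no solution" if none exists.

First find gcd(2423, 64230):
64230 = 26×2423 + 1232
2423 = 1×1232 + 1191
1232 = 1×1191 + 41
1191 = 29×41 + 2
41 = 20×2 + 1
2 = 2×1 + 0
gcd = 1, so a unique solution mod 64230 exists.
Back-substitute for the Bézout coefficients:
1 = 41 − 20·2
1 = −20·1191 + 581·41
1 = 581·1232 − 601·1191
1 = −601·2423 + 1182·1232
1 = 1182·64230 − 31333·2423
So 2423·(-31333) ≡ 1 (mod 64230), giving 2423⁻¹ ≡ 32897.
x ≡ 2423⁻¹·56886 ≡ 32897·56886 ≡ 37692 (mod 64230).

37692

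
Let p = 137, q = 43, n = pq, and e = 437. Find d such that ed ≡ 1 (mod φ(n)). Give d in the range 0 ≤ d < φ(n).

φ(n) = (p−1)(q−1) = 136·42 = 5712.
Need d with 437·d ≡ 1 (mod 5712). Apply the extended Euclidean algorithm:
5712 = 13·437 + 31
437 = 14·31 + 3
31 = 10·3 + 1
3 = 3·1 + 0
Back-substitute:
1 = 31 − 10·3
1 = −10·437 + 141·31
1 = 141·5712 − 1843·437
So 437·(-1843) ≡ 1 (mod 5712), hence d ≡ -1843 ≡ 3869 (mod 5712).

3869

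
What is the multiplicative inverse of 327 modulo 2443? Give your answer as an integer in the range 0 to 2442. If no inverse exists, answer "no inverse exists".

gcd(2443, 327) by repeated division:
2443 = 7·327 + 154
327 = 2·154 + 19
154 = 8·19 + 2
19 = 9·2 + 1
2 = 2·1 + 0
gcd = 1, so the inverse exists. Back-substitute:
1 = 19 − 9·2
1 = −9·154 + 73·19
1 = 73·327 − 155·154
1 = −155·2443 + 1158·327
So 327·1158 ≡ 1 (mod 2443).

1158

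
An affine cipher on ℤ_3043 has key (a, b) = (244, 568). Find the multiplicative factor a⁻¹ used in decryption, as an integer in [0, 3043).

gcd(3043, 244) by repeated division:
3043 = 12·244 + 115
244 = 2·115 + 14
115 = 8·14 + 3
14 = 4·3 + 2
3 = 1·2 + 1
2 = 2·1 + 0
The gcd is 1. Working backward:
1 = 3 − 2
1 = −14 + 5·3
1 = 5·115 − 41·14
1 = −41·244 + 87·115
1 = 87·3043 − 1085·244
So 244·(-1085) ≡ 1 (mod 3043), and -1085 ≡ 1958 (mod 3043).

1958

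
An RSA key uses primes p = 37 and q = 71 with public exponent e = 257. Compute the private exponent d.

353

φ(n) = (p−1)(q−1) = 36·70 = 2520.
Need d with 257·d ≡ 1 (mod 2520). Apply the extended Euclidean algorithm:
2520 = 9×257 + 207
257 = 1×207 + 50
207 = 4×50 + 7
50 = 7×7 + 1
7 = 7×1 + 0
Back-substitute:
1 = 50 − 7·7
1 = −7·207 + 29·50
1 = 29·257 − 36·207
1 = −36·2520 + 353·257
So 257·353 ≡ 1 (mod 2520), hence d = 353.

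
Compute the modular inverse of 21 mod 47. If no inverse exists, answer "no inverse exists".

9

Apply the Euclidean algorithm to 47 and 21:
47 = 2*21 + 5
21 = 4*5 + 1
5 = 5*1 + 0
Since gcd(21, 47) = 1, back-substitute to write 1 as a combination:
1 = 21 − 4·5
1 = −4·47 + 9·21
So 21·9 ≡ 1 (mod 47).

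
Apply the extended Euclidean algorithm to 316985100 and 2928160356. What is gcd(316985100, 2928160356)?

12

Repeated division:
2928160356 = 9*316985100 + 75294456
316985100 = 4*75294456 + 15807276
75294456 = 4*15807276 + 12065352
15807276 = 1*12065352 + 3741924
12065352 = 3*3741924 + 839580
3741924 = 4*839580 + 383604
839580 = 2*383604 + 72372
383604 = 5*72372 + 21744
72372 = 3*21744 + 7140
21744 = 3*7140 + 324
7140 = 22*324 + 12
324 = 27*12 + 0
gcd(316985100, 2928160356) = 12.
Back-substituting:
12 = 7140 − 22·324
12 = −22·21744 + 67·7140
12 = 67·72372 − 223·21744
12 = −223·383604 + 1182·72372
12 = 1182·839580 − 2587·383604
12 = −2587·3741924 + 11530·839580
12 = 11530·12065352 − 37177·3741924
12 = −37177·15807276 + 48707·12065352
12 = 48707·75294456 − 232005·15807276
12 = −232005·316985100 + 976727·75294456
12 = 976727·2928160356 − 9022548·316985100
So 12 = (976727)·2928160356 + (-9022548)·316985100.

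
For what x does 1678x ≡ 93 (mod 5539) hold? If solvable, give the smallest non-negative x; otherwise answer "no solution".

First find gcd(1678, 5539):
5539 = 3×1678 + 505
1678 = 3×505 + 163
505 = 3×163 + 16
163 = 10×16 + 3
16 = 5×3 + 1
3 = 3×1 + 0
gcd = 1, so a unique solution mod 5539 exists.
Back-substitute for the Bézout coefficients:
1 = 16 − 5·3
1 = −5·163 + 51·16
1 = 51·505 − 158·163
1 = −158·1678 + 525·505
1 = 525·5539 − 1733·1678
So 1678·(-1733) ≡ 1 (mod 5539), giving 1678⁻¹ ≡ 3806.
x ≡ 1678⁻¹·93 ≡ 3806·93 ≡ 5001 (mod 5539).

5001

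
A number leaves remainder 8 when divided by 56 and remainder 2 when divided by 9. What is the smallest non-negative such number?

Write x = 8 + 56·k. Then 56·k ≡ 2 − 8 ≡ 3 (mod 9).
Need 56⁻¹ mod 9. Extended Euclid on (9, 2):
9 = 4·2 + 1
2 = 2·1 + 0
Back-substitute:
1 = 9 − 4·2
56⁻¹ ≡ 5 (mod 9), so k ≡ 5·3 ≡ 6 (mod 9).
x = 8 + 56·6 = 344.

344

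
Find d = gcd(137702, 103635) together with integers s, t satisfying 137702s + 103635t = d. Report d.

1

Repeated division:
137702 = 1·103635 + 34067
103635 = 3·34067 + 1434
34067 = 23·1434 + 1085
1434 = 1·1085 + 349
1085 = 3·349 + 38
349 = 9·38 + 7
38 = 5·7 + 3
7 = 2·3 + 1
3 = 3·1 + 0
gcd(137702, 103635) = 1.
Express as a combination:
1 = 7 − 2·3
1 = −2·38 + 11·7
1 = 11·349 − 101·38
1 = −101·1085 + 314·349
1 = 314·1434 − 415·1085
1 = −415·34067 + 9859·1434
1 = 9859·103635 − 29992·34067
1 = −29992·137702 + 39851·103635
So 1 = (-29992)·137702 + (39851)·103635.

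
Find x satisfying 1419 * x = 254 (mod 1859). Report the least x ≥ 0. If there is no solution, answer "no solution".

no solution

gcd(1419, 1859):
1859 = 1*1419 + 440
1419 = 3*440 + 99
440 = 4*99 + 44
99 = 2*44 + 11
44 = 4*11 + 0
gcd = 11, but 11 ∤ 254, so the congruence has no solution.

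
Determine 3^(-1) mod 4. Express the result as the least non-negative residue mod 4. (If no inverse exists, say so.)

3

gcd(4, 3) by repeated division:
4 = 1*3 + 1
3 = 3*1 + 0
Since gcd(3, 4) = 1, back-substitute to write 1 as a combination:
1 = 4 − 3
Hence 3⁻¹ ≡ -1 ≡ 3 (mod 4).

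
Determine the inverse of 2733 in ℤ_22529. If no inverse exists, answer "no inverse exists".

2778

Apply the Euclidean algorithm to 22529 and 2733:
22529 = 8·2733 + 665
2733 = 4·665 + 73
665 = 9·73 + 8
73 = 9·8 + 1
8 = 8·1 + 0
Since gcd(2733, 22529) = 1, back-substitute to write 1 as a combination:
1 = 73 − 9·8
1 = −9·665 + 82·73
1 = 82·2733 − 337·665
1 = −337·22529 + 2778·2733
So 2733·2778 ≡ 1 (mod 22529).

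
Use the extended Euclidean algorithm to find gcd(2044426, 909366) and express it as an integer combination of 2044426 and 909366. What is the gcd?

2

Apply Euclid's algorithm to 2044426 and 909366:
2044426 = 2·909366 + 225694
909366 = 4·225694 + 6590
225694 = 34·6590 + 1634
6590 = 4·1634 + 54
1634 = 30·54 + 14
54 = 3·14 + 12
14 = 1·12 + 2
12 = 6·2 + 0
gcd(2044426, 909366) = 2.
Back-substituting:
2 = 14 − 12
2 = −54 + 4·14
2 = 4·1634 − 121·54
2 = −121·6590 + 488·1634
2 = 488·225694 − 16713·6590
2 = −16713·909366 + 67340·225694
2 = 67340·2044426 − 151393·909366
So 2 = (67340)·2044426 + (-151393)·909366.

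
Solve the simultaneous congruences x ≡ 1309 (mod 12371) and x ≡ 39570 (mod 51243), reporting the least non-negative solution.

Write x = 1309 + 12371·k. Then 12371·k ≡ 39570 − 1309 ≡ 38261 (mod 51243).
Need 12371⁻¹ mod 51243. Extended Euclid on (51243, 12371):
51243 = 4*12371 + 1759
12371 = 7*1759 + 58
1759 = 30*58 + 19
58 = 3*19 + 1
19 = 19*1 + 0
Back-substitute:
1 = 58 − 3·19
1 = −3·1759 + 91·58
1 = 91·12371 − 640·1759
1 = −640·51243 + 2651·12371
12371⁻¹ ≡ 2651 (mod 51243), so k ≡ 2651·38261 ≡ 20014 (mod 51243).
x = 1309 + 12371·20014 = 247594503.

247594503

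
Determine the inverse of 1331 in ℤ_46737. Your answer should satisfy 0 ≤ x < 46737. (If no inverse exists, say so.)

35360

Extended Euclidean algorithm:
46737 = 35·1331 + 152
1331 = 8·152 + 115
152 = 1·115 + 37
115 = 3·37 + 4
37 = 9·4 + 1
4 = 4·1 + 0
Since gcd(1331, 46737) = 1, back-substitute to write 1 as a combination:
1 = 37 − 9·4
1 = −9·115 + 28·37
1 = 28·152 − 37·115
1 = −37·1331 + 324·152
1 = 324·46737 − 11377·1331
Hence 1331⁻¹ ≡ -11377 ≡ 35360 (mod 46737).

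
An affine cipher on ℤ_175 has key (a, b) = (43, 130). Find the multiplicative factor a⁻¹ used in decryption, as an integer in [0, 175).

Extended Euclidean algorithm:
175 = 4·43 + 3
43 = 14·3 + 1
3 = 3·1 + 0
The gcd is 1. Working backward:
1 = 43 − 14·3
1 = −14·175 + 57·43
So 43·57 ≡ 1 (mod 175).

57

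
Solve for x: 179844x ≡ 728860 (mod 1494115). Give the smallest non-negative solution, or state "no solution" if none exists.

gcd(179844, 1494115):
1494115 = 8*179844 + 55363
179844 = 3*55363 + 13755
55363 = 4*13755 + 343
13755 = 40*343 + 35
343 = 9*35 + 28
35 = 1*28 + 7
28 = 4*7 + 0
gcd = 7, but 7 ∤ 728860, so the congruence has no solution.

no solution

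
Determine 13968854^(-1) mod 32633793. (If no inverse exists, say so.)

22134491

Extended Euclidean algorithm:
32633793 = 2*13968854 + 4696085
13968854 = 2*4696085 + 4576684
4696085 = 1*4576684 + 119401
4576684 = 38*119401 + 39446
119401 = 3*39446 + 1063
39446 = 37*1063 + 115
1063 = 9*115 + 28
115 = 4*28 + 3
28 = 9*3 + 1
3 = 3*1 + 0
gcd = 1, so the inverse exists. Back-substitute:
1 = 28 − 9·3
1 = −9·115 + 37·28
1 = 37·1063 − 342·115
1 = −342·39446 + 12691·1063
1 = 12691·119401 − 38415·39446
1 = −38415·4576684 + 1472461·119401
1 = 1472461·4696085 − 1510876·4576684
1 = −1510876·13968854 + 4494213·4696085
1 = 4494213·32633793 − 10499302·13968854
Hence 13968854⁻¹ ≡ -10499302 ≡ 22134491 (mod 32633793).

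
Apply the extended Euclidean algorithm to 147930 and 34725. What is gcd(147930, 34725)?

15

Repeated division:
147930 = 4·34725 + 9030
34725 = 3·9030 + 7635
9030 = 1·7635 + 1395
7635 = 5·1395 + 660
1395 = 2·660 + 75
660 = 8·75 + 60
75 = 1·60 + 15
60 = 4·15 + 0
gcd(147930, 34725) = 15.
Express as a combination:
15 = 75 − 60
15 = −660 + 9·75
15 = 9·1395 − 19·660
15 = −19·7635 + 104·1395
15 = 104·9030 − 123·7635
15 = −123·34725 + 473·9030
15 = 473·147930 − 2015·34725
So 15 = (473)·147930 + (-2015)·34725.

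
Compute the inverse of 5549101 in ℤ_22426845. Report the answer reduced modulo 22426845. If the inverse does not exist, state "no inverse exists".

2415031

Run Euclid on (22426845, 5549101):
22426845 = 4·5549101 + 230441
5549101 = 24·230441 + 18517
230441 = 12·18517 + 8237
18517 = 2·8237 + 2043
8237 = 4·2043 + 65
2043 = 31·65 + 28
65 = 2·28 + 9
28 = 3·9 + 1
9 = 9·1 + 0
Since gcd(5549101, 22426845) = 1, back-substitute to write 1 as a combination:
1 = 28 − 3·9
1 = −3·65 + 7·28
1 = 7·2043 − 220·65
1 = −220·8237 + 887·2043
1 = 887·18517 − 1994·8237
1 = −1994·230441 + 24815·18517
1 = 24815·5549101 − 597554·230441
1 = −597554·22426845 + 2415031·5549101
So 5549101·2415031 ≡ 1 (mod 22426845).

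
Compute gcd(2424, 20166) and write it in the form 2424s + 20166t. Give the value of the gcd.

6

Repeated division:
20166 = 8·2424 + 774
2424 = 3·774 + 102
774 = 7·102 + 60
102 = 1·60 + 42
60 = 1·42 + 18
42 = 2·18 + 6
18 = 3·6 + 0
gcd(2424, 20166) = 6.
Working backward:
6 = 42 − 2·18
6 = −2·60 + 3·42
6 = 3·102 − 5·60
6 = −5·774 + 38·102
6 = 38·2424 − 119·774
6 = −119·20166 + 990·2424
So 6 = (-119)·20166 + (990)·2424.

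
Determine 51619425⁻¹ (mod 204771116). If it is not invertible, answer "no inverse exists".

no inverse exists

Compute gcd(51619425, 204771116):
204771116 = 3*51619425 + 49912841
51619425 = 1*49912841 + 1706584
49912841 = 29*1706584 + 421905
1706584 = 4*421905 + 18964
421905 = 22*18964 + 4697
18964 = 4*4697 + 176
4697 = 26*176 + 121
176 = 1*121 + 55
121 = 2*55 + 11
55 = 5*11 + 0
gcd(51619425, 204771116) = 11 ≠ 1, so 51619425 has no multiplicative inverse modulo 204771116.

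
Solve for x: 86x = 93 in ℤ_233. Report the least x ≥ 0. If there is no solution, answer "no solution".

First find gcd(86, 233):
233 = 2×86 + 61
86 = 1×61 + 25
61 = 2×25 + 11
25 = 2×11 + 3
11 = 3×3 + 2
3 = 1×2 + 1
2 = 2×1 + 0
gcd = 1, so a unique solution mod 233 exists.
Back-substitute for the Bézout coefficients:
1 = 3 − 2
1 = −11 + 4·3
1 = 4·25 − 9·11
1 = −9·61 + 22·25
1 = 22·86 − 31·61
1 = −31·233 + 84·86
So 86·(84) ≡ 1 (mod 233), giving 86⁻¹ ≡ 84.
x ≡ 86⁻¹·93 ≡ 84·93 ≡ 123 (mod 233).

123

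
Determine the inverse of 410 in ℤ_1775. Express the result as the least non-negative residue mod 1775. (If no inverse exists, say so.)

Euclidean algorithm on 1775, 410:
1775 = 4*410 + 135
410 = 3*135 + 5
135 = 27*5 + 0
Since gcd = 5 > 1, 410 is not a unit mod 1775.

no inverse exists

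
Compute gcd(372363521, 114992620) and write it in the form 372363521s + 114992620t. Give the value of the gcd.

1

Apply Euclid's algorithm to 372363521 and 114992620:
372363521 = 3×114992620 + 27385661
114992620 = 4×27385661 + 5449976
27385661 = 5×5449976 + 135781
5449976 = 40×135781 + 18736
135781 = 7×18736 + 4629
18736 = 4×4629 + 220
4629 = 21×220 + 9
220 = 24×9 + 4
9 = 2×4 + 1
4 = 4×1 + 0
gcd(372363521, 114992620) = 1.
Express as a combination:
1 = 9 − 2·4
1 = −2·220 + 49·9
1 = 49·4629 − 1031·220
1 = −1031·18736 + 4173·4629
1 = 4173·135781 − 30242·18736
1 = −30242·5449976 + 1213853·135781
1 = 1213853·27385661 − 6099507·5449976
1 = −6099507·114992620 + 25611881·27385661
1 = 25611881·372363521 − 82935150·114992620
So 1 = (25611881)·372363521 + (-82935150)·114992620.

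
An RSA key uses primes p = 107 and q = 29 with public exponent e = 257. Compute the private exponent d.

1305

φ(n) = (p−1)(q−1) = 106·28 = 2968.
Need d with 257·d ≡ 1 (mod 2968). Apply the extended Euclidean algorithm:
2968 = 11*257 + 141
257 = 1*141 + 116
141 = 1*116 + 25
116 = 4*25 + 16
25 = 1*16 + 9
16 = 1*9 + 7
9 = 1*7 + 2
7 = 3*2 + 1
2 = 2*1 + 0
Back-substitute:
1 = 7 − 3·2
1 = −3·9 + 4·7
1 = 4·16 − 7·9
1 = −7·25 + 11·16
1 = 11·116 − 51·25
1 = −51·141 + 62·116
1 = 62·257 − 113·141
1 = −113·2968 + 1305·257
So 257·1305 ≡ 1 (mod 2968), hence d = 1305.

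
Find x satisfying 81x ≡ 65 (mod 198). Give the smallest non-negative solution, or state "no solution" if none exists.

gcd(81, 198):
198 = 2*81 + 36
81 = 2*36 + 9
36 = 4*9 + 0
gcd = 9, but 9 ∤ 65, so the congruence has no solution.

no solution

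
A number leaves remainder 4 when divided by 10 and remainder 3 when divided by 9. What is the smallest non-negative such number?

84

Write x = 4 + 10·k. Then 10·k ≡ 3 − 4 ≡ 8 (mod 9).
Need 10⁻¹ mod 9. Extended Euclid on (9, 1):
9 = 9*1 + 0
10⁻¹ ≡ 1 (mod 9), so k ≡ 1·8 ≡ 8 (mod 9).
x = 4 + 10·8 = 84.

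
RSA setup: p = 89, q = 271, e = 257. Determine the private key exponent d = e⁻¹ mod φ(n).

φ(n) = (p−1)(q−1) = 88·270 = 23760.
Need d with 257·d ≡ 1 (mod 23760). Apply the extended Euclidean algorithm:
23760 = 92×257 + 116
257 = 2×116 + 25
116 = 4×25 + 16
25 = 1×16 + 9
16 = 1×9 + 7
9 = 1×7 + 2
7 = 3×2 + 1
2 = 2×1 + 0
Back-substitute:
1 = 7 − 3·2
1 = −3·9 + 4·7
1 = 4·16 − 7·9
1 = −7·25 + 11·16
1 = 11·116 − 51·25
1 = −51·257 + 113·116
1 = 113·23760 − 10447·257
So 257·(-10447) ≡ 1 (mod 23760), hence d ≡ -10447 ≡ 13313 (mod 23760).

13313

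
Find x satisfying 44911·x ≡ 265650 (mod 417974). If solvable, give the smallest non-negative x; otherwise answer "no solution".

258500

First find gcd(44911, 417974):
417974 = 9×44911 + 13775
44911 = 3×13775 + 3586
13775 = 3×3586 + 3017
3586 = 1×3017 + 569
3017 = 5×569 + 172
569 = 3×172 + 53
172 = 3×53 + 13
53 = 4×13 + 1
13 = 13×1 + 0
gcd = 1, so a unique solution mod 417974 exists.
Back-substitute for the Bézout coefficients:
1 = 53 − 4·13
1 = −4·172 + 13·53
1 = 13·569 − 43·172
1 = −43·3017 + 228·569
1 = 228·3586 − 271·3017
1 = −271·13775 + 1041·3586
1 = 1041·44911 − 3394·13775
1 = −3394·417974 + 31587·44911
So 44911·(31587) ≡ 1 (mod 417974), giving 44911⁻¹ ≡ 31587.
x ≡ 44911⁻¹·265650 ≡ 31587·265650 ≡ 258500 (mod 417974).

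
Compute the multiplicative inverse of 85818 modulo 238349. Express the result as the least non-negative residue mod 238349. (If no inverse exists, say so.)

Run Euclid on (238349, 85818):
238349 = 2·85818 + 66713
85818 = 1·66713 + 19105
66713 = 3·19105 + 9398
19105 = 2·9398 + 309
9398 = 30·309 + 128
309 = 2·128 + 53
128 = 2·53 + 22
53 = 2·22 + 9
22 = 2·9 + 4
9 = 2·4 + 1
4 = 4·1 + 0
Since gcd(85818, 238349) = 1, back-substitute to write 1 as a combination:
1 = 9 − 2·4
1 = −2·22 + 5·9
1 = 5·53 − 12·22
1 = −12·128 + 29·53
1 = 29·309 − 70·128
1 = −70·9398 + 2129·309
1 = 2129·19105 − 4328·9398
1 = −4328·66713 + 15113·19105
1 = 15113·85818 − 19441·66713
1 = −19441·238349 + 53995·85818
So 85818·53995 ≡ 1 (mod 238349).

53995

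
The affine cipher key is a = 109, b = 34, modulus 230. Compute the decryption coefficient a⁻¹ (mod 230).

19

Extended Euclidean algorithm:
230 = 2·109 + 12
109 = 9·12 + 1
12 = 12·1 + 0
gcd = 1, so the inverse exists. Back-substitute:
1 = 109 − 9·12
1 = −9·230 + 19·109
So 109·19 ≡ 1 (mod 230).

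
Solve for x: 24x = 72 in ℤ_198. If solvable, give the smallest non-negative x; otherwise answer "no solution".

First find gcd(24, 198):
198 = 8*24 + 6
24 = 4*6 + 0
gcd = 6 and 6 | 72, so solutions exist. Divide through by 6: 4x ≡ 12 (mod 33).
Now find 4⁻¹ mod 33:
33 = 8*4 + 1
4 = 4*1 + 0
Back-substitute:
1 = 33 − 8·4
So 4·(-8) ≡ 1 (mod 33), i.e. 4⁻¹ ≡ 25.
Then x ≡ 25·12 ≡ 3 (mod 33); the smallest non-negative solution is x = 3.

3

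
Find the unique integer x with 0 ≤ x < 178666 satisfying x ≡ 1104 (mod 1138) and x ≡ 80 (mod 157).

Write x = 1104 + 1138·k. Then 1138·k ≡ 80 − 1104 ≡ 75 (mod 157).
Need 1138⁻¹ mod 157. Extended Euclid on (157, 39):
157 = 4×39 + 1
39 = 39×1 + 0
Back-substitute:
1 = 157 − 4·39
1138⁻¹ ≡ 153 (mod 157), so k ≡ 153·75 ≡ 14 (mod 157).
x = 1104 + 1138·14 = 17036.

17036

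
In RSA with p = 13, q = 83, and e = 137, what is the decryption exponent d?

905

φ(n) = (p−1)(q−1) = 12·82 = 984.
Need d with 137·d ≡ 1 (mod 984). Apply the extended Euclidean algorithm:
984 = 7×137 + 25
137 = 5×25 + 12
25 = 2×12 + 1
12 = 12×1 + 0
Back-substitute:
1 = 25 − 2·12
1 = −2·137 + 11·25
1 = 11·984 − 79·137
So 137·(-79) ≡ 1 (mod 984), hence d ≡ -79 ≡ 905 (mod 984).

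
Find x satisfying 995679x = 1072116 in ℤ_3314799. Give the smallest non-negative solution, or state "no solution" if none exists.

First find gcd(995679, 3314799):
3314799 = 3*995679 + 327762
995679 = 3*327762 + 12393
327762 = 26*12393 + 5544
12393 = 2*5544 + 1305
5544 = 4*1305 + 324
1305 = 4*324 + 9
324 = 36*9 + 0
gcd = 9 and 9 | 1072116, so solutions exist. Divide through by 9: 110631x ≡ 119124 (mod 368311).
Now find 110631⁻¹ mod 368311:
368311 = 3·110631 + 36418
110631 = 3·36418 + 1377
36418 = 26·1377 + 616
1377 = 2·616 + 145
616 = 4·145 + 36
145 = 4·36 + 1
36 = 36·1 + 0
Back-substitute:
1 = 145 − 4·36
1 = −4·616 + 17·145
1 = 17·1377 − 38·616
1 = −38·36418 + 1005·1377
1 = 1005·110631 − 3053·36418
1 = −3053·368311 + 10164·110631
So 110631⁻¹ ≡ 10164 (mod 368311).
Then x ≡ 10164·119124 ≡ 138079 (mod 368311); the smallest non-negative solution is x = 138079.

138079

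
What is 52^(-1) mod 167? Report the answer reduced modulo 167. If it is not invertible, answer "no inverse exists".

106

Apply the Euclidean algorithm to 167 and 52:
167 = 3·52 + 11
52 = 4·11 + 8
11 = 1·8 + 3
8 = 2·3 + 2
3 = 1·2 + 1
2 = 2·1 + 0
The gcd is 1. Working backward:
1 = 3 − 2
1 = −8 + 3·3
1 = 3·11 − 4·8
1 = −4·52 + 19·11
1 = 19·167 − 61·52
Hence 52⁻¹ ≡ -61 ≡ 106 (mod 167).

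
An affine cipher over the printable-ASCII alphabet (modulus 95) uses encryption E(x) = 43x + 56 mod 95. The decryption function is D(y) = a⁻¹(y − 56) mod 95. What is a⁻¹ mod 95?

42

Apply the Euclidean algorithm to 95 and 43:
95 = 2*43 + 9
43 = 4*9 + 7
9 = 1*7 + 2
7 = 3*2 + 1
2 = 2*1 + 0
gcd = 1, so the inverse exists. Back-substitute:
1 = 7 − 3·2
1 = −3·9 + 4·7
1 = 4·43 − 19·9
1 = −19·95 + 42·43
So 43·42 ≡ 1 (mod 95).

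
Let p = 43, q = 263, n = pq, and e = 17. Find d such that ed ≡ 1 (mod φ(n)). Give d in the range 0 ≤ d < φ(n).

φ(n) = (p−1)(q−1) = 42·262 = 11004.
Need d with 17·d ≡ 1 (mod 11004). Apply the extended Euclidean algorithm:
11004 = 647·17 + 5
17 = 3·5 + 2
5 = 2·2 + 1
2 = 2·1 + 0
Back-substitute:
1 = 5 − 2·2
1 = −2·17 + 7·5
1 = 7·11004 − 4531·17
So 17·(-4531) ≡ 1 (mod 11004), hence d ≡ -4531 ≡ 6473 (mod 11004).

6473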